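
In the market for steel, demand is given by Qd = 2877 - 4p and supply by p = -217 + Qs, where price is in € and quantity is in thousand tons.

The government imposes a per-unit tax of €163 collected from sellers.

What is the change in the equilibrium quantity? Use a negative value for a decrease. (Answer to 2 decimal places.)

-130.40

Initially, 2877 - 4p = p + 217, so 2660 = 5p and p = 532, Q = 749.
Since sellers keep the price net of the tax, the effective supply curve becomes Qs = p + 54.
Setting them equal: 2877 - 4p = p + 54 → 2823 = 5p, so p = 564.6 and Q = 618.6.
ΔQ = 618.6 − 749 = -130.40.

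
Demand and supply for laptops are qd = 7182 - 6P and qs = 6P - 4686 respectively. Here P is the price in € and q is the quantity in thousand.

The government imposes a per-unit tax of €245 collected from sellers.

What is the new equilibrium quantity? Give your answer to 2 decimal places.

Original equilibrium: 7182 - 6P = 6P - 4686 gives 11868 = 12P, so P = 989 and q = 1248.
Since sellers keep the price net of the tax, the effective supply curve becomes qs = 6P - 6156.
New equilibrium: 7182 - 6P = 6P - 6156 ⇒ 13338 = 12P ⇒ P = 1111.5, q = 513.

513.00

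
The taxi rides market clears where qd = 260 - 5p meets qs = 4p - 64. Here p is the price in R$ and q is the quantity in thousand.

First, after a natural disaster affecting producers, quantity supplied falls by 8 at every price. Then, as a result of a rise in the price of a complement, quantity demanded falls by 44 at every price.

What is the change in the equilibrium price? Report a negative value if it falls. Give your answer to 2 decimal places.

-4.00

Solve the original market: 260 - 5p = 4p - 64, hence p = 36 and q = 80.
After the shift, demand is qd = 216 - 5p and supply is qs = 4p - 72.
Equate the new curves: 216 - 5p = 4p - 72, giving 288 = 9p, p = 32, q = 56.
Δp = 32 − 36 = -4.00.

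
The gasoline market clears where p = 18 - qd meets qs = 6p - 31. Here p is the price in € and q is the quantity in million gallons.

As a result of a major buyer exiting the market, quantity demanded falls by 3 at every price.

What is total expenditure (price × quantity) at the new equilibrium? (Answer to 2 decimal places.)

Solve the original market: 18 - p = 6p - 31, hence p = 7 and q = 11.
After the shift, demand is qd = 15 - p and supply is qs = 6p - 31.
Setting them equal: 15 - p = 6p - 31 → 46 = 7p, so p = 46/7 ≈ 6.5714 and q = 59/7 ≈ 8.4286.
New expenditure = 6.5714 × 8.4286 = 55.39.

55.39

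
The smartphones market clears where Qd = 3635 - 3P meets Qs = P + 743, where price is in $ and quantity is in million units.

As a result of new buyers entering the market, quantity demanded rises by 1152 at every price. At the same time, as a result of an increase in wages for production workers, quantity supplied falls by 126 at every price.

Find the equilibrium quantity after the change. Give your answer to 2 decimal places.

1659.50

Solve the original market: 3635 - 3P = P + 743, hence P = 723 and Q = 1466.
The new curves are Qd = 4787 - 3P (demand) and Qs = P + 617 (supply).
Equate the new curves: 4787 - 3P = P + 617, giving 4170 = 4P, P = 1042.5, Q = 1659.5.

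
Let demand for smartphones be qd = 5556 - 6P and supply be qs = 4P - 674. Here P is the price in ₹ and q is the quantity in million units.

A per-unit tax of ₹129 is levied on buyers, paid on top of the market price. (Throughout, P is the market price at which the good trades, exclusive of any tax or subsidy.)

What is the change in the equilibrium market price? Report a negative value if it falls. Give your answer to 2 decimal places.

Solve the original market: 5556 - 6P = 4P - 674, hence P = 623 and q = 1818.
Since buyers pay the price plus the tax, the effective demand curve becomes qd = 4782 - 6P.
New equilibrium: 4782 - 6P = 4P - 674 ⇒ 5456 = 10P ⇒ P = 545.6, q = 1508.4.
ΔP = 545.6 − 623 = -77.40.

-77.40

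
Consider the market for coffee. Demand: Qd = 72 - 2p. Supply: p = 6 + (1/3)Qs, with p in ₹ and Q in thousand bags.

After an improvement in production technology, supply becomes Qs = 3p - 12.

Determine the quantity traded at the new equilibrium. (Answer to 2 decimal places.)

38.40

Before the shock: 72 - 2p = 3p - 18 ⇒ 90 = 5p ⇒ p = 18, Q = 36.
With the change applied: demand Qd = 72 - 2p, supply Qs = 3p - 12.
Equate the new curves: 72 - 2p = 3p - 12, giving 84 = 5p, p = 16.8, Q = 38.4.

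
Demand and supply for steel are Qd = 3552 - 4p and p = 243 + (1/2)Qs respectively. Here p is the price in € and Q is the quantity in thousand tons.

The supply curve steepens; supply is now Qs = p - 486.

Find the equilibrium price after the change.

807.6

Before the shock: 3552 - 4p = 2p - 486 ⇒ 4038 = 6p ⇒ p = 673, Q = 860.
With the change applied: demand Qd = 3552 - 4p, supply Qs = p - 486.
New equilibrium: 3552 - 4p = p - 486 ⇒ 4038 = 5p ⇒ p = 807.6, Q = 321.6.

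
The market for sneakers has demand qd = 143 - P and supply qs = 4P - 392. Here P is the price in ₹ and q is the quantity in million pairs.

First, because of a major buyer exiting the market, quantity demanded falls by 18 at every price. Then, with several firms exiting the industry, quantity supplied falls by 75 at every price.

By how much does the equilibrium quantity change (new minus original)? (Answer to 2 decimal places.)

-29.40

Initially, 143 - P = 4P - 392, so 535 = 5P and P = 107, q = 36.
After the shift, demand is qd = 125 - P and supply is qs = 4P - 467.
Setting them equal: 125 - P = 4P - 467 → 592 = 5P, so P = 118.4 and q = 6.6.
Δq = 6.6 − 36 = -29.40.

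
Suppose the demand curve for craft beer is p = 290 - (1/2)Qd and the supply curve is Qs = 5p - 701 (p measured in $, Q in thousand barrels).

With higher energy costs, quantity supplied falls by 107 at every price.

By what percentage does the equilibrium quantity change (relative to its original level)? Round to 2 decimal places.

-14.29

Original equilibrium: 580 - 2p = 5p - 701 gives 1281 = 7p, so p = 183 and Q = 214.
With the change applied: demand Qd = 580 - 2p, supply Qs = 5p - 808.
New equilibrium: 580 - 2p = 5p - 808 ⇒ 1388 = 7p ⇒ p = 1388/7 ≈ 198.2857, Q = 1284/7 ≈ 183.4286.
%ΔQ = (183.4286 − 214) / 214 × 100 = -14.29%.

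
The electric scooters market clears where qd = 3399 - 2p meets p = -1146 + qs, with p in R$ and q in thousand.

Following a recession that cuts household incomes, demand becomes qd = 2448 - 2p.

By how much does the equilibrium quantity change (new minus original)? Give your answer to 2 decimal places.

-317.00

Solve the original market: 3399 - 2p = p + 1146, hence p = 751 and q = 1897.
The new curves are qd = 2448 - 2p (demand) and qs = p + 1146 (supply).
Setting them equal: 2448 - 2p = p + 1146 → 1302 = 3p, so p = 434 and q = 1580.
Δq = 1580 − 1897 = -317.00.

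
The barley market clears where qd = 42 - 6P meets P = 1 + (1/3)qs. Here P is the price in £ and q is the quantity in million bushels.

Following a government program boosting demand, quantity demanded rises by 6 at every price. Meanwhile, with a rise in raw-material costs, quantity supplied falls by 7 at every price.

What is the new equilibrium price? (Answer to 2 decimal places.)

6.44

Initially, 42 - 6P = 3P - 3, so 45 = 9P and P = 5, q = 12.
The shock moves the curves to qd = 48 - 6P and qs = 3P - 10.
Equate the new curves: 48 - 6P = 3P - 10, giving 58 = 9P, P = 58/9 ≈ 6.4444, q = 28/3 ≈ 9.3333.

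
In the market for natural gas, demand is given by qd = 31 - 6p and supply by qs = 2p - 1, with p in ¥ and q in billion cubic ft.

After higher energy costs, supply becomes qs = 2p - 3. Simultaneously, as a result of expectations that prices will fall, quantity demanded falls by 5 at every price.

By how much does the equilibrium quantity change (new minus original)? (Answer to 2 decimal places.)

Original equilibrium: 31 - 6p = 2p - 1 gives 32 = 8p, so p = 4 and q = 7.
The shock moves the curves to qd = 26 - 6p and qs = 2p - 3.
Equate the new curves: 26 - 6p = 2p - 3, giving 29 = 8p, p = 3.625, q = 4.25.
Δq = 4.25 − 7 = -2.75.

-2.75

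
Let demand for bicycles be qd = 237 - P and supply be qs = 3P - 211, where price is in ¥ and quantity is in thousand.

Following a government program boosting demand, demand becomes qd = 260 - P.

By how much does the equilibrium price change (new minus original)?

+5.75

Before the shock: 237 - P = 3P - 211 ⇒ 448 = 4P ⇒ P = 112, q = 125.
The new curves are qd = 260 - P (demand) and qs = 3P - 211 (supply).
Setting them equal: 260 - P = 3P - 211 → 471 = 4P, so P = 117.75 and q = 142.25.
ΔP = 117.75 − 112 = +5.75.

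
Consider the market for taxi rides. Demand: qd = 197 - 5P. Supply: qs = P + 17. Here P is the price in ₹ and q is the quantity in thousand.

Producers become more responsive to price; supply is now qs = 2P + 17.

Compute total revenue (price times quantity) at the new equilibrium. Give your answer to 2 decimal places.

1759.59

Solve the original market: 197 - 5P = P + 17, hence P = 30 and q = 47.
The new curves are qd = 197 - 5P (demand) and qs = 2P + 17 (supply).
Setting them equal: 197 - 5P = 2P + 17 → 180 = 7P, so P = 180/7 ≈ 25.7143 and q = 479/7 ≈ 68.4286.
New expenditure = 25.7143 × 68.4286 = 1759.59.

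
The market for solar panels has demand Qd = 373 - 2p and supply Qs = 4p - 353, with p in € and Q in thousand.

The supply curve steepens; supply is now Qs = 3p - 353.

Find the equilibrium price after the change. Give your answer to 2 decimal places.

Initially, 373 - 2p = 4p - 353, so 726 = 6p and p = 121, Q = 131.
After the shift, demand is Qd = 373 - 2p and supply is Qs = 3p - 353.
New equilibrium: 373 - 2p = 3p - 353 ⇒ 726 = 5p ⇒ p = 145.2, Q = 82.6.

145.20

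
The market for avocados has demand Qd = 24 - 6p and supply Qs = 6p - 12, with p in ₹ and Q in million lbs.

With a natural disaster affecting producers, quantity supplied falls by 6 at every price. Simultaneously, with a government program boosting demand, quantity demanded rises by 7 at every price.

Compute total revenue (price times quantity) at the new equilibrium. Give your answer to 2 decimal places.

Solve the original market: 24 - 6p = 6p - 12, hence p = 3 and Q = 6.
The shock moves the curves to Qd = 31 - 6p and Qs = 6p - 18.
Clearing the new market: 31 - 6p = 6p - 18, so p = 49/12 ≈ 4.0833 and Q = 6.5.
New expenditure = 4.0833 × 6.5 = 26.54.

26.54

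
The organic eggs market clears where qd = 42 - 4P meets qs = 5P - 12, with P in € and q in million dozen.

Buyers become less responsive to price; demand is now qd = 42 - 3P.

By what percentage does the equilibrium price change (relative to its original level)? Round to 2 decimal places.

+12.50

Original equilibrium: 42 - 4P = 5P - 12 gives 54 = 9P, so P = 6 and q = 18.
The new curves are qd = 42 - 3P (demand) and qs = 5P - 12 (supply).
Clearing the new market: 42 - 3P = 5P - 12, so P = 6.75 and q = 21.75.
%ΔP = (6.75 − 6) / 6 × 100 = +12.50%.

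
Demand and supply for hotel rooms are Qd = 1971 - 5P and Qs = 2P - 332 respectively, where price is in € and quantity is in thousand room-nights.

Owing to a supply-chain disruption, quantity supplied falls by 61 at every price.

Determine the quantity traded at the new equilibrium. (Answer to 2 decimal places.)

Initially, 1971 - 5P = 2P - 332, so 2303 = 7P and P = 329, Q = 326.
The shock moves the curves to Qd = 1971 - 5P and Qs = 2P - 393.
Setting them equal: 1971 - 5P = 2P - 393 → 2364 = 7P, so P = 2364/7 ≈ 337.7143 and Q = 1977/7 ≈ 282.4286.

282.43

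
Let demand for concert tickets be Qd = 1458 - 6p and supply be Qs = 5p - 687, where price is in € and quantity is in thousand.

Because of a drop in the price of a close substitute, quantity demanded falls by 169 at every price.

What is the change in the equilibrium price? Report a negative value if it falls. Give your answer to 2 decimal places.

-15.36

Initially, 1458 - 6p = 5p - 687, so 2145 = 11p and p = 195, Q = 288.
The shock moves the curves to Qd = 1289 - 6p and Qs = 5p - 687.
Setting them equal: 1289 - 6p = 5p - 687 → 1976 = 11p, so p = 1976/11 ≈ 179.6364 and Q = 2323/11 ≈ 211.1818.
Δp = 179.6364 − 195 = -15.36.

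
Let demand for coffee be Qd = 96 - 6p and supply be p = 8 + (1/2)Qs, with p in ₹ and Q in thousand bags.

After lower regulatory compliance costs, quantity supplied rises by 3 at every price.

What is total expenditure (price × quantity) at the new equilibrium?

Initially, 96 - 6p = 2p - 16, so 112 = 8p and p = 14, Q = 12.
After the shift, demand is Qd = 96 - 6p and supply is Qs = 2p - 13.
Setting them equal: 96 - 6p = 2p - 13 → 109 = 8p, so p = 13.625 and Q = 14.25.
New expenditure = 13.625 × 14.25 = 194.15625.

194.15625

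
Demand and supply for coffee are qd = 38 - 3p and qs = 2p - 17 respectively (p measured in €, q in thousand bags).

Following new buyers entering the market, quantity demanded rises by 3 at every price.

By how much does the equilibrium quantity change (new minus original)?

Solve the original market: 38 - 3p = 2p - 17, hence p = 11 and q = 5.
The new curves are qd = 41 - 3p (demand) and qs = 2p - 17 (supply).
Clearing the new market: 41 - 3p = 2p - 17, so p = 11.6 and q = 6.2.
Δq = 6.2 − 5 = +1.2.

+1.2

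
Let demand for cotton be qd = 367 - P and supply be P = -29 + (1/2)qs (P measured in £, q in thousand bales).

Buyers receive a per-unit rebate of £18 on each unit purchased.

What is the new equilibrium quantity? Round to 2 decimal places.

276.00

Initially, 367 - P = 2P + 58, so 309 = 3P and P = 103, q = 264.
Since buyers' out-of-pocket price is the market price minus the rebate, the effective demand curve becomes qd = 385 - P.
New equilibrium: 385 - P = 2P + 58 ⇒ 327 = 3P ⇒ P = 109, q = 276.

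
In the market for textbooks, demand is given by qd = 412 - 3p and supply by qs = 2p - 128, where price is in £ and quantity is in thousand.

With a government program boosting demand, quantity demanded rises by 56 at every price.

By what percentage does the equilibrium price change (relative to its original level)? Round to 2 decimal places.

Solve the original market: 412 - 3p = 2p - 128, hence p = 108 and q = 88.
The new curves are qd = 468 - 3p (demand) and qs = 2p - 128 (supply).
Setting them equal: 468 - 3p = 2p - 128 → 596 = 5p, so p = 119.2 and q = 110.4.
%Δp = (119.2 − 108) / 108 × 100 = +10.37%.

+10.37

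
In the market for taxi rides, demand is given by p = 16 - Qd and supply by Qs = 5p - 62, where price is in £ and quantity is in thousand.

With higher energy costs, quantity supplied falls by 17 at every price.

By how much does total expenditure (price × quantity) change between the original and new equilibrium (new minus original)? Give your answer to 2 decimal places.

-36.36

Initially, 16 - p = 5p - 62, so 78 = 6p and p = 13, Q = 3.
After the shift, demand is Qd = 16 - p and supply is Qs = 5p - 79.
Equate the new curves: 16 - p = 5p - 79, giving 95 = 6p, p = 95/6 ≈ 15.8333, Q = 1/6 ≈ 0.1667.
Expenditure moves from 13×3 = 39 to 15.8333×0.1667 = 2.6389; change = -36.36.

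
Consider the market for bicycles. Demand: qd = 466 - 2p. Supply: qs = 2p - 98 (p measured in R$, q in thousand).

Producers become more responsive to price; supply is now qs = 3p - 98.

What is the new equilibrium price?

Original equilibrium: 466 - 2p = 2p - 98 gives 564 = 4p, so p = 141 and q = 184.
After the shift, demand is qd = 466 - 2p and supply is qs = 3p - 98.
Setting them equal: 466 - 2p = 3p - 98 → 564 = 5p, so p = 112.8 and q = 240.4.

112.8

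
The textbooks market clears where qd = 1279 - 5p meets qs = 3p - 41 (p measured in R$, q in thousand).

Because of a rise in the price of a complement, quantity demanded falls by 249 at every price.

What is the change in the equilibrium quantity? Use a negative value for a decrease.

-93.375

Original equilibrium: 1279 - 5p = 3p - 41 gives 1320 = 8p, so p = 165 and q = 454.
After the shift, demand is qd = 1030 - 5p and supply is qs = 3p - 41.
Setting them equal: 1030 - 5p = 3p - 41 → 1071 = 8p, so p = 133.875 and q = 360.625.
Δq = 360.625 − 454 = -93.375.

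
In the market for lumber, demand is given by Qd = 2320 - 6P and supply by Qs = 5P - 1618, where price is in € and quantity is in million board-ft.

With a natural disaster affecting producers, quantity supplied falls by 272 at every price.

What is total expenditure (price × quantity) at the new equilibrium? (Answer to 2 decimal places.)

Before the shock: 2320 - 6P = 5P - 1618 ⇒ 3938 = 11P ⇒ P = 358, Q = 172.
With the change applied: demand Qd = 2320 - 6P, supply Qs = 5P - 1890.
New equilibrium: 2320 - 6P = 5P - 1890 ⇒ 4210 = 11P ⇒ P = 4210/11 ≈ 382.7273, Q = 260/11 ≈ 23.6364.
New expenditure = 382.7273 × 23.6364 = 9046.28.

9046.28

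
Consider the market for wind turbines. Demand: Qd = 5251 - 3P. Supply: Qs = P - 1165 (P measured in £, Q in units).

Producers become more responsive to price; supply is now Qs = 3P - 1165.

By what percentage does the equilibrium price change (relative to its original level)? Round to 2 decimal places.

Initially, 5251 - 3P = P - 1165, so 6416 = 4P and P = 1604, Q = 439.
The new curves are Qd = 5251 - 3P (demand) and Qs = 3P - 1165 (supply).
Setting them equal: 5251 - 3P = 3P - 1165 → 6416 = 6P, so P = 3208/3 ≈ 1069.3333 and Q = 2043.
%ΔP = (1069.3333 − 1604) / 1604 × 100 = -33.33%.

-33.33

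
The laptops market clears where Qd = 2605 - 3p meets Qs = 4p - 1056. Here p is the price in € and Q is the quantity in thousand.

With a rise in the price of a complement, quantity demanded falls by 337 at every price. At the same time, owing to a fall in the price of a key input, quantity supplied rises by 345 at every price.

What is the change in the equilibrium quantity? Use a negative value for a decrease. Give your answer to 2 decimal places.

Initially, 2605 - 3p = 4p - 1056, so 3661 = 7p and p = 523, Q = 1036.
The new curves are Qd = 2268 - 3p (demand) and Qs = 4p - 711 (supply).
Equate the new curves: 2268 - 3p = 4p - 711, giving 2979 = 7p, p = 2979/7 ≈ 425.5714, Q = 6939/7 ≈ 991.2857.
ΔQ = 991.2857 − 1036 = -44.71.

-44.71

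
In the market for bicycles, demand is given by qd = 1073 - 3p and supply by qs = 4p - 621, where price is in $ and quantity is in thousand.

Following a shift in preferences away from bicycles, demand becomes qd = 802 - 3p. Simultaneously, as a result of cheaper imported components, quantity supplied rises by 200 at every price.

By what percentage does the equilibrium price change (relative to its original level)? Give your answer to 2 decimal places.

Initially, 1073 - 3p = 4p - 621, so 1694 = 7p and p = 242, q = 347.
After the shift, demand is qd = 802 - 3p and supply is qs = 4p - 421.
Setting them equal: 802 - 3p = 4p - 421 → 1223 = 7p, so p = 1223/7 ≈ 174.7143 and q = 1945/7 ≈ 277.8571.
%Δp = (174.7143 − 242) / 242 × 100 = -27.80%.

-27.80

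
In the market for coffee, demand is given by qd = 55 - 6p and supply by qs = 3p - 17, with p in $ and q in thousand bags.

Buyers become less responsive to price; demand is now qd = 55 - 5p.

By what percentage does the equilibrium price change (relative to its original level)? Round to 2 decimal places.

Original equilibrium: 55 - 6p = 3p - 17 gives 72 = 9p, so p = 8 and q = 7.
The new curves are qd = 55 - 5p (demand) and qs = 3p - 17 (supply).
Equate the new curves: 55 - 5p = 3p - 17, giving 72 = 8p, p = 9, q = 10.
%Δp = (9 − 8) / 8 × 100 = +12.50%.

+12.50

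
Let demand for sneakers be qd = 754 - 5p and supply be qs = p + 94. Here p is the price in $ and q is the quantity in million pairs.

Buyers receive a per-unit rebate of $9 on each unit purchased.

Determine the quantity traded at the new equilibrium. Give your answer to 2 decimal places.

211.50

Before the shock: 754 - 5p = p + 94 ⇒ 660 = 6p ⇒ p = 110, q = 204.
Since buyers' out-of-pocket price is the market price minus the rebate, the effective demand curve becomes qd = 799 - 5p.
New equilibrium: 799 - 5p = p + 94 ⇒ 705 = 6p ⇒ p = 117.5, q = 211.5.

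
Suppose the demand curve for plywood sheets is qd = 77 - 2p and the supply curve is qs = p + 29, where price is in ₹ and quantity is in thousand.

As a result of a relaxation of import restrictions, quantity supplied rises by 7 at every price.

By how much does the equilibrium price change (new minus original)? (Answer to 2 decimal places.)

Before the shock: 77 - 2p = p + 29 ⇒ 48 = 3p ⇒ p = 16, q = 45.
The shock moves the curves to qd = 77 - 2p and qs = p + 36.
New equilibrium: 77 - 2p = p + 36 ⇒ 41 = 3p ⇒ p = 41/3 ≈ 13.6667, q = 149/3 ≈ 49.6667.
Δp = 13.6667 − 16 = -2.33.

-2.33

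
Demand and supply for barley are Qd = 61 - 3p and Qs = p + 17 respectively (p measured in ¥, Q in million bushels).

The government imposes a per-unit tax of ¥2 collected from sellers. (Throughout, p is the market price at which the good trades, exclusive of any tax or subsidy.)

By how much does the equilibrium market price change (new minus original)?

+0.5

Initially, 61 - 3p = p + 17, so 44 = 4p and p = 11, Q = 28.
Since sellers keep the price net of the tax, the effective supply curve becomes Qs = p + 15.
New equilibrium: 61 - 3p = p + 15 ⇒ 46 = 4p ⇒ p = 11.5, Q = 26.5.
Δp = 11.5 − 11 = +0.5.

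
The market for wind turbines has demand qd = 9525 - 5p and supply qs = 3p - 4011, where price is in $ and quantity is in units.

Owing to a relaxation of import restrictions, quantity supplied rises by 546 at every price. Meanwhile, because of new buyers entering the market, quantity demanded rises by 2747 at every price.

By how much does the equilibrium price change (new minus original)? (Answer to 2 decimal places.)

Original equilibrium: 9525 - 5p = 3p - 4011 gives 13536 = 8p, so p = 1692 and q = 1065.
The shock moves the curves to qd = 12272 - 5p and qs = 3p - 3465.
Setting them equal: 12272 - 5p = 3p - 3465 → 15737 = 8p, so p = 1967.125 and q = 2436.375.
Δp = 1967.125 − 1692 = +275.13.

+275.13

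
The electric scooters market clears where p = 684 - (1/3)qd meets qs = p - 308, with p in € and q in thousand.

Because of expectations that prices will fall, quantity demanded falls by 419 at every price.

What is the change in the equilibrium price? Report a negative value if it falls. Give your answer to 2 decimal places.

Original equilibrium: 2052 - 3p = p - 308 gives 2360 = 4p, so p = 590 and q = 282.
With the change applied: demand qd = 1633 - 3p, supply qs = p - 308.
Clearing the new market: 1633 - 3p = p - 308, so p = 485.25 and q = 177.25.
Δp = 485.25 − 590 = -104.75.

-104.75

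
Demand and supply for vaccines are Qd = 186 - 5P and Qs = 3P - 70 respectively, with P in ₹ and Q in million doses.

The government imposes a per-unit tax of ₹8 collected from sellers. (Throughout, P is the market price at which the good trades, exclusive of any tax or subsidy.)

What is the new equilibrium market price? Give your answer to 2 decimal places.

35.00

Solve the original market: 186 - 5P = 3P - 70, hence P = 32 and Q = 26.
Since sellers keep the price net of the tax, the effective supply curve becomes Qs = 3P - 94.
Clearing the new market: 186 - 5P = 3P - 94, so P = 35 and Q = 11.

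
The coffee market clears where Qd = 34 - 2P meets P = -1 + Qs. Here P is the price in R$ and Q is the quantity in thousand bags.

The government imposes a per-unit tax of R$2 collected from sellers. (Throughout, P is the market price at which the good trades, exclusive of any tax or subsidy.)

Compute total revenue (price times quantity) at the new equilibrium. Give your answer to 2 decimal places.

124.44

Original equilibrium: 34 - 2P = P + 1 gives 33 = 3P, so P = 11 and Q = 12.
Since sellers keep the price net of the tax, the effective supply curve becomes Qs = P - 1.
Setting them equal: 34 - 2P = P - 1 → 35 = 3P, so P = 35/3 ≈ 11.6667 and Q = 32/3 ≈ 10.6667.
New expenditure = 11.6667 × 10.6667 = 124.44.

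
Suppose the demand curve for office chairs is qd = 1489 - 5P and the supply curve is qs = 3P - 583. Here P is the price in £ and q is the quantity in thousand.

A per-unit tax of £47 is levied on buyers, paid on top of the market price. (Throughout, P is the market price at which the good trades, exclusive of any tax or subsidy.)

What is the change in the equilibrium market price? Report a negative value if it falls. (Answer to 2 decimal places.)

-29.38

Solve the original market: 1489 - 5P = 3P - 583, hence P = 259 and q = 194.
Since buyers pay the price plus the tax, the effective demand curve becomes qd = 1254 - 5P.
Setting them equal: 1254 - 5P = 3P - 583 → 1837 = 8P, so P = 229.625 and q = 105.875.
ΔP = 229.625 − 259 = -29.38.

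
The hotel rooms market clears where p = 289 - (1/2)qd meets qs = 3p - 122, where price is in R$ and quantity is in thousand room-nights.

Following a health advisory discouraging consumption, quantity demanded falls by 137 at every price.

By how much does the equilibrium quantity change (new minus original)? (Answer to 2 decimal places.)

-82.20

Solve the original market: 578 - 2p = 3p - 122, hence p = 140 and q = 298.
The shock moves the curves to qd = 441 - 2p and qs = 3p - 122.
New equilibrium: 441 - 2p = 3p - 122 ⇒ 563 = 5p ⇒ p = 112.6, q = 215.8.
Δq = 215.8 − 298 = -82.20.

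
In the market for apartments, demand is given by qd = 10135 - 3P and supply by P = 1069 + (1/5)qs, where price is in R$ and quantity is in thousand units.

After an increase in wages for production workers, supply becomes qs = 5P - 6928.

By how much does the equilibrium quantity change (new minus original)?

-593.625

Original equilibrium: 10135 - 3P = 5P - 5345 gives 15480 = 8P, so P = 1935 and q = 4330.
After the shift, demand is qd = 10135 - 3P and supply is qs = 5P - 6928.
Clearing the new market: 10135 - 3P = 5P - 6928, so P = 2132.875 and q = 3736.375.
Δq = 3736.375 − 4330 = -593.625.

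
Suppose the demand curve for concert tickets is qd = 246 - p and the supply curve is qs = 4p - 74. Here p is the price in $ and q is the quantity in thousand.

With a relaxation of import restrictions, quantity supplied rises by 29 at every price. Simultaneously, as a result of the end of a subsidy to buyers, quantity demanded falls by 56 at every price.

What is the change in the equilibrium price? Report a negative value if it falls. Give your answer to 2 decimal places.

Before the shock: 246 - p = 4p - 74 ⇒ 320 = 5p ⇒ p = 64, q = 182.
After the shift, demand is qd = 190 - p and supply is qs = 4p - 45.
Clearing the new market: 190 - p = 4p - 45, so p = 47 and q = 143.
Δp = 47 − 64 = -17.00.

-17.00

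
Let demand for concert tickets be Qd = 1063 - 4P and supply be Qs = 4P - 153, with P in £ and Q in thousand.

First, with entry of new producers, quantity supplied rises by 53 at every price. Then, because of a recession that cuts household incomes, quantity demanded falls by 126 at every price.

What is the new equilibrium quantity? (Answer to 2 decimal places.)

418.50

Before the shock: 1063 - 4P = 4P - 153 ⇒ 1216 = 8P ⇒ P = 152, Q = 455.
After the shift, demand is Qd = 937 - 4P and supply is Qs = 4P - 100.
Equate the new curves: 937 - 4P = 4P - 100, giving 1037 = 8P, P = 129.625, Q = 418.5.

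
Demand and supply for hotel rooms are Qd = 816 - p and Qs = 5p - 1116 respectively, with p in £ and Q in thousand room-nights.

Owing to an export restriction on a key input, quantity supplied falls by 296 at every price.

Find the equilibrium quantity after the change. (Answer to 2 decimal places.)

444.67

Solve the original market: 816 - p = 5p - 1116, hence p = 322 and Q = 494.
The shock moves the curves to Qd = 816 - p and Qs = 5p - 1412.
Clearing the new market: 816 - p = 5p - 1412, so p = 1114/3 ≈ 371.3333 and Q = 1334/3 ≈ 444.6667.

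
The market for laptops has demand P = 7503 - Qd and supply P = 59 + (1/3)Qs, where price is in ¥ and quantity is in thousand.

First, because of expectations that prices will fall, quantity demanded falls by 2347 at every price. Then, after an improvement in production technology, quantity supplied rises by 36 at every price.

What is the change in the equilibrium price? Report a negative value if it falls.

Solve the original market: 7503 - P = 3P - 177, hence P = 1920 and Q = 5583.
The new curves are Qd = 5156 - P (demand) and Qs = 3P - 141 (supply).
Clearing the new market: 5156 - P = 3P - 141, so P = 1324.25 and Q = 3831.75.
ΔP = 1324.25 − 1920 = -595.75.

-595.75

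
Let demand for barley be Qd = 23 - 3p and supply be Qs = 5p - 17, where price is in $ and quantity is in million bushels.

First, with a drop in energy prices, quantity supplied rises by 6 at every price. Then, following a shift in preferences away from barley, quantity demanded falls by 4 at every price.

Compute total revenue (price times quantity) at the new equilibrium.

Original equilibrium: 23 - 3p = 5p - 17 gives 40 = 8p, so p = 5 and Q = 8.
The shock moves the curves to Qd = 19 - 3p and Qs = 5p - 11.
Setting them equal: 19 - 3p = 5p - 11 → 30 = 8p, so p = 3.75 and Q = 7.75.
New expenditure = 3.75 × 7.75 = 29.0625.

29.0625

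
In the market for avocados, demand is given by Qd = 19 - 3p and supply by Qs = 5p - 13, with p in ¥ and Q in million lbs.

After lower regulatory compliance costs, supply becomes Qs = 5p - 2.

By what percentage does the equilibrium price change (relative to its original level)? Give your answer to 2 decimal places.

Initially, 19 - 3p = 5p - 13, so 32 = 8p and p = 4, Q = 7.
The new curves are Qd = 19 - 3p (demand) and Qs = 5p - 2 (supply).
Setting them equal: 19 - 3p = 5p - 2 → 21 = 8p, so p = 2.625 and Q = 11.125.
%Δp = (2.625 − 4) / 4 × 100 = -34.38%.

-34.38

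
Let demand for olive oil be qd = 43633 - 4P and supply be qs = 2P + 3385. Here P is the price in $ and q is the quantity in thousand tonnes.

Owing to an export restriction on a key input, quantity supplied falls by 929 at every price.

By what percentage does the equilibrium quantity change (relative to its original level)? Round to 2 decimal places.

-3.69

Initially, 43633 - 4P = 2P + 3385, so 40248 = 6P and P = 6708, q = 16801.
With the change applied: demand qd = 43633 - 4P, supply qs = 2P + 2456.
New equilibrium: 43633 - 4P = 2P + 2456 ⇒ 41177 = 6P ⇒ P = 41177/6 ≈ 6862.8333, q = 48545/3 ≈ 16181.6667.
%Δq = (16181.6667 − 16801) / 16801 × 100 = -3.69%.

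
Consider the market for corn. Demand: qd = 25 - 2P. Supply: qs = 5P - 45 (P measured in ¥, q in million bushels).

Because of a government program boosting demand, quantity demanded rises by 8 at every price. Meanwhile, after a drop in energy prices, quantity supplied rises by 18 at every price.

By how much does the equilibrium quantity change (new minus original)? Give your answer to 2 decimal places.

+10.86

Initially, 25 - 2P = 5P - 45, so 70 = 7P and P = 10, q = 5.
The new curves are qd = 33 - 2P (demand) and qs = 5P - 27 (supply).
Equate the new curves: 33 - 2P = 5P - 27, giving 60 = 7P, P = 60/7 ≈ 8.5714, q = 111/7 ≈ 15.8571.
Δq = 15.8571 − 5 = +10.86.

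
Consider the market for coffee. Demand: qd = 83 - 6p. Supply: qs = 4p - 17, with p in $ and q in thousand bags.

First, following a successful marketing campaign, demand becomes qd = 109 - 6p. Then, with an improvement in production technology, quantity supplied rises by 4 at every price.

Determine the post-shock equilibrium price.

Solve the original market: 83 - 6p = 4p - 17, hence p = 10 and q = 23.
The shock moves the curves to qd = 109 - 6p and qs = 4p - 13.
New equilibrium: 109 - 6p = 4p - 13 ⇒ 122 = 10p ⇒ p = 12.2, q = 35.8.

12.2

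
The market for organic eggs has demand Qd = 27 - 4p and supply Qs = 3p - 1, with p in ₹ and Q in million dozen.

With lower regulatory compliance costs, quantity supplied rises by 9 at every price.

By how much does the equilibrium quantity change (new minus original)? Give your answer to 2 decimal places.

Solve the original market: 27 - 4p = 3p - 1, hence p = 4 and Q = 11.
The new curves are Qd = 27 - 4p (demand) and Qs = 3p + 8 (supply).
Clearing the new market: 27 - 4p = 3p + 8, so p = 19/7 ≈ 2.7143 and Q = 113/7 ≈ 16.1429.
ΔQ = 16.1429 − 11 = +5.14.

+5.14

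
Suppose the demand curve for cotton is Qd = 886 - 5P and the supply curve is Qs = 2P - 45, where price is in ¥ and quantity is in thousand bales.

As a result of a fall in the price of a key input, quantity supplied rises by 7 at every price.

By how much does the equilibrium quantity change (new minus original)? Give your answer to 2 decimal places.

+5.00

Original equilibrium: 886 - 5P = 2P - 45 gives 931 = 7P, so P = 133 and Q = 221.
After the shift, demand is Qd = 886 - 5P and supply is Qs = 2P - 38.
Equate the new curves: 886 - 5P = 2P - 38, giving 924 = 7P, P = 132, Q = 226.
ΔQ = 226 − 221 = +5.00.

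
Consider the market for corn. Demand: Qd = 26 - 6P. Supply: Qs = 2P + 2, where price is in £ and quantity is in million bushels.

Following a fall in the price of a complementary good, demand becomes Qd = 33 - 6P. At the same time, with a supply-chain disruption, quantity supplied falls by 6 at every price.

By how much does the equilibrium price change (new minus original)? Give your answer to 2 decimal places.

Initially, 26 - 6P = 2P + 2, so 24 = 8P and P = 3, Q = 8.
The new curves are Qd = 33 - 6P (demand) and Qs = 2P - 4 (supply).
Setting them equal: 33 - 6P = 2P - 4 → 37 = 8P, so P = 4.625 and Q = 5.25.
ΔP = 4.625 − 3 = +1.63.

+1.63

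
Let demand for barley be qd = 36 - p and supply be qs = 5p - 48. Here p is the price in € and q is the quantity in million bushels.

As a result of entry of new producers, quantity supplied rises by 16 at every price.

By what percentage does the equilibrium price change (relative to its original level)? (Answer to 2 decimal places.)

Initially, 36 - p = 5p - 48, so 84 = 6p and p = 14, q = 22.
The shock moves the curves to qd = 36 - p and qs = 5p - 32.
Equate the new curves: 36 - p = 5p - 32, giving 68 = 6p, p = 34/3 ≈ 11.3333, q = 74/3 ≈ 24.6667.
%Δp = (11.3333 − 14) / 14 × 100 = -19.05%.

-19.05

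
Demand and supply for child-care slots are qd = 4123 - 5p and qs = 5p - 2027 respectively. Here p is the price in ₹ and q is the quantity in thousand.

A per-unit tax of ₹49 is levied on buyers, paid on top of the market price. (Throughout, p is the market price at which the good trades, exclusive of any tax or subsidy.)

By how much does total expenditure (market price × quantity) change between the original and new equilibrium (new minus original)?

Solve the original market: 4123 - 5p = 5p - 2027, hence p = 615 and q = 1048.
Since buyers pay the price plus the tax, the effective demand curve becomes qd = 3878 - 5p.
Clearing the new market: 3878 - 5p = 5p - 2027, so p = 590.5 and q = 925.5.
Expenditure moves from 615×1048 = 644520 to 590.5×925.5 = 546507.75; change = -98012.25.

-98012.25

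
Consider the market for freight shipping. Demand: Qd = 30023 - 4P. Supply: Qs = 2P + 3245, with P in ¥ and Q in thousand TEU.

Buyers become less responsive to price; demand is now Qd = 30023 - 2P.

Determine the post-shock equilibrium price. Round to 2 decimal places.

6694.50

Before the shock: 30023 - 4P = 2P + 3245 ⇒ 26778 = 6P ⇒ P = 4463, Q = 12171.
The shock moves the curves to Qd = 30023 - 2P and Qs = 2P + 3245.
Equate the new curves: 30023 - 2P = 2P + 3245, giving 26778 = 4P, P = 6694.5, Q = 16634.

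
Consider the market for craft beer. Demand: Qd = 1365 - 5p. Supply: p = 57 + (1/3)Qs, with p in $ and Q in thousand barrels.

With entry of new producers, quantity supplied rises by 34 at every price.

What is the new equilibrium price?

Solve the original market: 1365 - 5p = 3p - 171, hence p = 192 and Q = 405.
The new curves are Qd = 1365 - 5p (demand) and Qs = 3p - 137 (supply).
New equilibrium: 1365 - 5p = 3p - 137 ⇒ 1502 = 8p ⇒ p = 187.75, Q = 426.25.

187.75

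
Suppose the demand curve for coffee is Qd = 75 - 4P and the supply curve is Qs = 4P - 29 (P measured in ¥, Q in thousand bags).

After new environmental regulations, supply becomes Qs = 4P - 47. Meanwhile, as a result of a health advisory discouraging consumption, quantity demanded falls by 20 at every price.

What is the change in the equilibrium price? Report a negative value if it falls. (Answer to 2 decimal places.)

-0.25

Original equilibrium: 75 - 4P = 4P - 29 gives 104 = 8P, so P = 13 and Q = 23.
The shock moves the curves to Qd = 55 - 4P and Qs = 4P - 47.
Clearing the new market: 55 - 4P = 4P - 47, so P = 12.75 and Q = 4.
ΔP = 12.75 − 13 = -0.25.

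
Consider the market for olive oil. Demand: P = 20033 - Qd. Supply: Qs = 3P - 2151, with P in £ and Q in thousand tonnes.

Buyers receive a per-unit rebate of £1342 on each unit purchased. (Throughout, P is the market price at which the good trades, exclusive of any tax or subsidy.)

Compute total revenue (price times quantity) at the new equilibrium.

Original equilibrium: 20033 - P = 3P - 2151 gives 22184 = 4P, so P = 5546 and Q = 14487.
Since buyers' out-of-pocket price is the market price minus the rebate, the effective demand curve becomes Qd = 21375 - P.
Setting them equal: 21375 - P = 3P - 2151 → 23526 = 4P, so P = 5881.5 and Q = 15493.5.
New expenditure = 5881.5 × 15493.5 = 91125020.25.

91125020.25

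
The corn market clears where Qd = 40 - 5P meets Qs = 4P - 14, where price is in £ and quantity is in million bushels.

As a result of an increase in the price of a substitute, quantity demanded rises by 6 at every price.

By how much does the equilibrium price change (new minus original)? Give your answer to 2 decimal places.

+0.67

Solve the original market: 40 - 5P = 4P - 14, hence P = 6 and Q = 10.
With the change applied: demand Qd = 46 - 5P, supply Qs = 4P - 14.
Setting them equal: 46 - 5P = 4P - 14 → 60 = 9P, so P = 20/3 ≈ 6.6667 and Q = 38/3 ≈ 12.6667.
ΔP = 6.6667 − 6 = +0.67.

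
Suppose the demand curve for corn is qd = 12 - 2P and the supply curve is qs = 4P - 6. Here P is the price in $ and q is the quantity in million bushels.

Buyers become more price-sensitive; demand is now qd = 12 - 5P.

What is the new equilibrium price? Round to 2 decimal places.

2.00

Before the shock: 12 - 2P = 4P - 6 ⇒ 18 = 6P ⇒ P = 3, q = 6.
With the change applied: demand qd = 12 - 5P, supply qs = 4P - 6.
Setting them equal: 12 - 5P = 4P - 6 → 18 = 9P, so P = 2 and q = 2.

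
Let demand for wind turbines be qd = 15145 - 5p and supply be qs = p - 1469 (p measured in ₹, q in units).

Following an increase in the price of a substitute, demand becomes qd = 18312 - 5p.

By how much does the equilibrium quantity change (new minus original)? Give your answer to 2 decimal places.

Original equilibrium: 15145 - 5p = p - 1469 gives 16614 = 6p, so p = 2769 and q = 1300.
The shock moves the curves to qd = 18312 - 5p and qs = p - 1469.
New equilibrium: 18312 - 5p = p - 1469 ⇒ 19781 = 6p ⇒ p = 19781/6 ≈ 3296.8333, q = 10967/6 ≈ 1827.8333.
Δq = 1827.8333 − 1300 = +527.83.

+527.83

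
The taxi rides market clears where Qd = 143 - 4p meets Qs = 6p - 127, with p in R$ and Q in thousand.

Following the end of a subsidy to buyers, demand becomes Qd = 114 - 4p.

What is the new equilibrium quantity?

17.6

Solve the original market: 143 - 4p = 6p - 127, hence p = 27 and Q = 35.
With the change applied: demand Qd = 114 - 4p, supply Qs = 6p - 127.
New equilibrium: 114 - 4p = 6p - 127 ⇒ 241 = 10p ⇒ p = 24.1, Q = 17.6.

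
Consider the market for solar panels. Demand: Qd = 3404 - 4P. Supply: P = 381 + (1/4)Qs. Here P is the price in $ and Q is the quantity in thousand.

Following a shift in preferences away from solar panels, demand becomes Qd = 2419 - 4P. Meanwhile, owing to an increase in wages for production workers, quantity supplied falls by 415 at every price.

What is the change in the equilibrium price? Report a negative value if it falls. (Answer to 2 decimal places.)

-71.25

Original equilibrium: 3404 - 4P = 4P - 1524 gives 4928 = 8P, so P = 616 and Q = 940.
After the shift, demand is Qd = 2419 - 4P and supply is Qs = 4P - 1939.
Clearing the new market: 2419 - 4P = 4P - 1939, so P = 544.75 and Q = 240.
ΔP = 544.75 − 616 = -71.25.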